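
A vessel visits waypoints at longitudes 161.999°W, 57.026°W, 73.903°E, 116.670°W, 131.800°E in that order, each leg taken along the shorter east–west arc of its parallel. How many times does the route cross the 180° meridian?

2

Leg 1: -161.999° → -57.026°, shortest Δλ = 104.973° (east) — does not cross 180°.
Leg 2: -57.026° → +73.903°, shortest Δλ = 130.929° (east) — does not cross 180°.
Leg 3: +73.903° → -116.670°, shortest Δλ = 169.427° (east) — crosses 180°.
Leg 4: -116.670° → +131.800°, shortest Δλ = -111.53° (west) — crosses 180°.
Total crossings: 2.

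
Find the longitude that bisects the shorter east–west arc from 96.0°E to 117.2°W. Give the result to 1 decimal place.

169.4°E

Signed shortest Δλ from +96.0° to -117.2° is +146.8°.
Midpoint longitude = +96.0° + (+146.8°)/2 = +96.0° + 73.4° = +169.4°.
(The naïve average (+96.0 + -117.2)/2 = -10.6° is on the wrong side of the globe.)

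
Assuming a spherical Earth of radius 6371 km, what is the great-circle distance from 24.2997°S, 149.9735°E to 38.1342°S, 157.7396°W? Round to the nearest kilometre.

5133 km

Δλ = -157.7396 − 149.9735 = -307.7131°; wrapped into (−180°, 180°]: 52.2869°.
Δφ = -38.1342 − -24.2997 = -13.8345°.
a = sin²(Δφ/2) + cos φ₁ · cos φ₂ · sin²(Δλ/2) = 0.153684.
c = 2·atan2(√a, √(1−a)) = 0.80567 rad → d = 6371·c ≈ 5132.90 km.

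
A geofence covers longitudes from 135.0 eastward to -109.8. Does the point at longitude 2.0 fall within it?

Band width going east from +135.0° to -109.8°: ((-109.8 − 135.0) mod 360) = 115.2°.
Offset of +2.0° east of the west edge: ((2.0 − 135.0) mod 360) = 227.0°.
227.0° > 115.2° ⇒ outside.

No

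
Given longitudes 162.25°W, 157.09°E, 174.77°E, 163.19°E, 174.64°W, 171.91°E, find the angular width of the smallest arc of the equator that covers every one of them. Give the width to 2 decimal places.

Sort the longitudes: -174.64°, -162.25°, +157.09°, +163.19°, +171.91°, +174.77°.
Eastward gaps between consecutive values (wrapping around): 12.39°, 319.34°, 6.10°, 8.72°, 2.86°, 10.59°.
Largest gap = 319.34° ⇒ minimal covering band is its complement: 360° − 319.34° = 40.66°.
Band runs from +157.09° eastward to -162.25°, crossing the antimeridian.

40.66°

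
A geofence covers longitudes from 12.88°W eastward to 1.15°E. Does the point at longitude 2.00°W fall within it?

Band width going east from -12.88° to +1.15°: ((1.15 − -12.88) mod 360) = 14.03°.
Offset of -2.00° east of the west edge: ((-2.00 − -12.88) mod 360) = 10.88°.
10.88° ≤ 14.03° ⇒ inside.

Yes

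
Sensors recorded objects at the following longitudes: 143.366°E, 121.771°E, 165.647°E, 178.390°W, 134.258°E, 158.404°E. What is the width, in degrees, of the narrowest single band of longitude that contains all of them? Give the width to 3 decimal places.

Sort the longitudes: -178.390°, +121.771°, +134.258°, +143.366°, +158.404°, +165.647°.
Eastward gaps between consecutive values (wrapping around): 300.161°, 12.487°, 9.108°, 15.038°, 7.243°, 15.963°.
Largest gap = 300.161° ⇒ minimal covering band is its complement: 360° − 300.161° = 59.839°.
Band runs from +121.771° eastward to -178.390°, crossing the antimeridian.

59.839°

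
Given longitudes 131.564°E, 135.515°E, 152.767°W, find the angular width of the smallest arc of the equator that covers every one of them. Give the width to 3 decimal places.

75.669°

Sort the longitudes: -152.767°, +131.564°, +135.515°.
Eastward gaps between consecutive values (wrapping around): 284.331°, 3.951°, 71.718°.
Largest gap = 284.331° ⇒ minimal covering band is its complement: 360° − 284.331° = 75.669°.
Band runs from +131.564° eastward to -152.767°, crossing the antimeridian.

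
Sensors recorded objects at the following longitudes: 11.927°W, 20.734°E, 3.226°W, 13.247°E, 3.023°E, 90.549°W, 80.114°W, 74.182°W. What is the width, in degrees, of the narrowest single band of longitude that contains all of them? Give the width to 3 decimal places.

111.283°

Sort the longitudes: -90.549°, -80.114°, -74.182°, -11.927°, -3.226°, +3.023°, +13.247°, +20.734°.
Eastward gaps between consecutive values (wrapping around): 10.435°, 5.932°, 62.255°, 8.701°, 6.249°, 10.224°, 7.487°, 248.717°.
Largest gap = 248.717° ⇒ minimal covering band is its complement: 360° − 248.717° = 111.283°.
Band runs from -90.549° eastward to +20.734°.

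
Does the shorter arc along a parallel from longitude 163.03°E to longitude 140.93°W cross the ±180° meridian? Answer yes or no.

Naïve |-140.93 − 163.03| = 303.96° > 180°, so the shorter arc goes the other way round — across 180°.
Signed shortest Δλ = ((-140.93 − 163.03 + 180) mod 360) − 180 = 56.04°.
Going east by 56.04° from +163.03° passes through 180° before reaching -140.93°.

Yes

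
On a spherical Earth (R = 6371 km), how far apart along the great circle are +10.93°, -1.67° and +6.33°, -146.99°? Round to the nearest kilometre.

Δλ = -146.99 − -1.67 = -145.32°.
Δφ = 6.33 − 10.93 = -4.60°.
a = sin²(Δφ/2) + cos φ₁ · cos φ₂ · sin²(Δλ/2) = 0.890799.
c = 2·atan2(√a, √(1−a)) = 2.46802 rad → d = 6371·c ≈ 15723.75 km.

15724 km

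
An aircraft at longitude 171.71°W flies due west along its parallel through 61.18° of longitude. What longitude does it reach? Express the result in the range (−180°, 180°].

127.11°E

Start at -171.71°; shift −61.18° → -232.89°.
-232.89° lies outside (−180°, 180°]; add 360° → +127.11°.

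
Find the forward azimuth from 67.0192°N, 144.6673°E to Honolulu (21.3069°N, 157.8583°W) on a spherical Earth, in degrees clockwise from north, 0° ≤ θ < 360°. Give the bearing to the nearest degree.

112°

Δλ = -157.8583 − 144.6673 = -302.5256°; wrapped into (−180°, 180°]: 57.4744°.
θ = atan2( sin Δλ · cos φ₂ , cos φ₁ · sin φ₂ − sin φ₁ · cos φ₂ · cos Δλ )
  = atan2(0.78552, -0.31930) = 112.121° → normalised to [0°, 360°): 112.121°.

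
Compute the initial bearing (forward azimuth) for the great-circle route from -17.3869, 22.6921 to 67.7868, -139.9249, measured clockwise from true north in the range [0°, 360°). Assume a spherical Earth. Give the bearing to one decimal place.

Δλ = -139.9249 − 22.6921 = -162.6170°.
θ = atan2( sin Δλ · cos φ₂ , cos φ₁ · sin φ₂ − sin φ₁ · cos φ₂ · cos Δλ )
  = atan2(-0.11295, 0.77567) = -8.285° → normalised to [0°, 360°): 351.715°.

351.7°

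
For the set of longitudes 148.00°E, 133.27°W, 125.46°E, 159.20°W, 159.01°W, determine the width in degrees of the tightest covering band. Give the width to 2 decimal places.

Sort the longitudes: -159.20°, -159.01°, -133.27°, +125.46°, +148.00°.
Eastward gaps between consecutive values (wrapping around): 0.19°, 25.74°, 258.73°, 22.54°, 52.80°.
Largest gap = 258.73° ⇒ minimal covering band is its complement: 360° − 258.73° = 101.27°.
Band runs from +125.46° eastward to -133.27°, crossing the antimeridian.

101.27°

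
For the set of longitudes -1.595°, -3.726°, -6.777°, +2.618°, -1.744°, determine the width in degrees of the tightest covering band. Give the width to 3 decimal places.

9.395°

Sort the longitudes: -6.777°, -3.726°, -1.744°, -1.595°, +2.618°.
Eastward gaps between consecutive values (wrapping around): 3.051°, 1.982°, 0.149°, 4.213°, 350.605°.
Largest gap = 350.605° ⇒ minimal covering band is its complement: 360° − 350.605° = 9.395°.
Band runs from -6.777° eastward to +2.618°.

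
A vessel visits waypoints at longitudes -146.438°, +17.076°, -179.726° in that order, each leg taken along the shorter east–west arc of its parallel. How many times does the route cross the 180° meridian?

1

Leg 1: -146.438° → +17.076°, shortest Δλ = 163.514° (east) — does not cross 180°.
Leg 2: +17.076° → -179.726°, shortest Δλ = 163.198° (east) — crosses 180°.
Total crossings: 1.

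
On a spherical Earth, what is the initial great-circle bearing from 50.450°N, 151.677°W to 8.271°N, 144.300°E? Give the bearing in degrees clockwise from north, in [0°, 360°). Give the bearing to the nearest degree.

Δλ = 144.300 − -151.677 = 295.977°; wrapped into (−180°, 180°]: -64.023°.
θ = atan2( sin Δλ · cos φ₂ , cos φ₁ · sin φ₂ − sin φ₁ · cos φ₂ · cos Δλ )
  = atan2(-0.88962, -0.24262) = -105.255° → normalised to [0°, 360°): 254.745°.

255°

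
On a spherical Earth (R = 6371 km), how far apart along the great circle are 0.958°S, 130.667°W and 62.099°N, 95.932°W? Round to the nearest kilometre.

Δλ = -95.932 − -130.667 = 34.735°.
Δφ = 62.099 − -0.958 = 63.057°.
a = sin²(Δφ/2) + cos φ₁ · cos φ₂ · sin²(Δλ/2) = 0.315137.
c = 2·atan2(√a, √(1−a)) = 1.19208 rad → d = 6371·c ≈ 7594.76 km.

7595 km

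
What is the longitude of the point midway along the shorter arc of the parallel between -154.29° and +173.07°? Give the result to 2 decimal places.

-170.61°

Signed shortest Δλ from -154.29° to +173.07° is -32.64°.
Midpoint longitude = -154.29° + (-32.64°)/2 = -154.29° − 16.32° = -170.61°.
(The naïve average (-154.29 + +173.07)/2 = 9.39° is on the wrong side of the globe.)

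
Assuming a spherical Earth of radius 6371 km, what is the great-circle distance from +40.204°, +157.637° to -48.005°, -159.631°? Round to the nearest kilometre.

Δλ = -159.631 − 157.637 = -317.268°; wrapped into (−180°, 180°]: 42.732°.
Δφ = -48.005 − 40.204 = -88.209°.
a = sin²(Δφ/2) + cos φ₁ · cos φ₂ · sin²(Δλ/2) = 0.552199.
c = 2·atan2(√a, √(1−a)) = 1.67539 rad → d = 6371·c ≈ 10673.88 km.

10674 km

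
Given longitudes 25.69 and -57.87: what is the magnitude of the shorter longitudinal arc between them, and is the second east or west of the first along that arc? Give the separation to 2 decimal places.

Raw difference: -57.87 − 25.69 = -83.56°.
Normalise into (−180°, 180°]: -83.56° stays -83.56°.
Negative ⇒ the second point lies to the west; separation 83.56°.

83.56° west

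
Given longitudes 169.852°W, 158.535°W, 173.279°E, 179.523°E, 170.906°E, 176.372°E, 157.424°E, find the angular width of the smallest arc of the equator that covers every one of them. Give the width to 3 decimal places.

Sort the longitudes: -169.852°, -158.535°, +157.424°, +170.906°, +173.279°, +176.372°, +179.523°.
Eastward gaps between consecutive values (wrapping around): 11.317°, 315.959°, 13.482°, 2.373°, 3.093°, 3.151°, 10.625°.
Largest gap = 315.959° ⇒ minimal covering band is its complement: 360° − 315.959° = 44.041°.
Band runs from +157.424° eastward to -158.535°, crossing the antimeridian.

44.041°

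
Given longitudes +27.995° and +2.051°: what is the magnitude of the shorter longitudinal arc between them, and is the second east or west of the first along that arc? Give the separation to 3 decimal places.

Raw difference: 2.051 − 27.995 = -25.944°.
Normalise into (−180°, 180°]: -25.944° stays -25.944°.
Negative ⇒ the second point lies to the west; separation 25.944°.

25.944° west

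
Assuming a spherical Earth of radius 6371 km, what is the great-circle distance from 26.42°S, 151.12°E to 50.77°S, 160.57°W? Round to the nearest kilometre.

4874 km

Δλ = -160.57 − 151.12 = -311.69°; wrapped into (−180°, 180°]: 48.31°.
Δφ = -50.77 − -26.42 = -24.35°.
a = sin²(Δφ/2) + cos φ₁ · cos φ₂ · sin²(Δλ/2) = 0.139319.
c = 2·atan2(√a, √(1−a)) = 0.76503 rad → d = 6371·c ≈ 4874.00 km.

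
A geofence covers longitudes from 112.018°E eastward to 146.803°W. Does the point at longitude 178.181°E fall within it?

Band width going east from +112.018° to -146.803°: ((-146.803 − 112.018) mod 360) = 101.179°.
Offset of +178.181° east of the west edge: ((178.181 − 112.018) mod 360) = 66.163°.
66.163° ≤ 101.179° ⇒ inside.

Yes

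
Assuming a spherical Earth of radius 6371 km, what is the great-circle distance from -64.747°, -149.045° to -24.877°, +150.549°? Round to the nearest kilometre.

Δλ = 150.549 − -149.045 = 299.594°; wrapped into (−180°, 180°]: -60.406°.
Δφ = -24.877 − -64.747 = 39.870°.
a = sin²(Δφ/2) + cos φ₁ · cos φ₂ · sin²(Δλ/2) = 0.214197.
c = 2·atan2(√a, √(1−a)) = 0.96234 rad → d = 6371·c ≈ 6131.04 km.

6131 km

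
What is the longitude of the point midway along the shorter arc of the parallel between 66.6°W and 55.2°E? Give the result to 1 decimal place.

5.7°W

Signed shortest Δλ from -66.6° to +55.2° is +121.8°.
Midpoint longitude = -66.6° + (+121.8°)/2 = -66.6° + 60.9° = -5.7°.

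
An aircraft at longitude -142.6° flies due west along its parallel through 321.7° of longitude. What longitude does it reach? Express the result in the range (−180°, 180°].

-104.3°

Start at -142.6°; shift −321.7° → -464.3°.
-464.3° lies outside (−180°, 180°]; add 360° → -104.3°.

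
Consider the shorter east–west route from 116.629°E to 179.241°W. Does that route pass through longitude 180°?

Naïve |-179.241 − 116.629| = 295.87° > 180°, so the shorter arc goes the other way round — across 180°.
Signed shortest Δλ = ((-179.241 − 116.629 + 180) mod 360) − 180 = 64.13°.
Going east by 64.13° from +116.629° passes through 180° before reaching -179.241°.

Yes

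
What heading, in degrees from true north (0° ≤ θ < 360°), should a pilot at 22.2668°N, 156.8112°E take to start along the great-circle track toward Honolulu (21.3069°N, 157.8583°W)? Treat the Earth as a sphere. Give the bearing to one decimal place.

82.4°

Δλ = -157.8583 − 156.8112 = -314.6695°; wrapped into (−180°, 180°]: 45.3305°.
θ = atan2( sin Δλ · cos φ₂ , cos φ₁ · sin φ₂ − sin φ₁ · cos φ₂ · cos Δλ )
  = atan2(0.66256, 0.08809) = 82.427° → normalised to [0°, 360°): 82.427°.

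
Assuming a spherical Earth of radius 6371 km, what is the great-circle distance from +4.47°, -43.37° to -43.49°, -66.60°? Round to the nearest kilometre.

5820 km

Δλ = -66.60 − -43.37 = -23.23°.
Δφ = -43.49 − 4.47 = -47.96°.
a = sin²(Δφ/2) + cos φ₁ · cos φ₂ · sin²(Δλ/2) = 0.194494.
c = 2·atan2(√a, √(1−a)) = 0.91346 rad → d = 6371·c ≈ 5819.64 km.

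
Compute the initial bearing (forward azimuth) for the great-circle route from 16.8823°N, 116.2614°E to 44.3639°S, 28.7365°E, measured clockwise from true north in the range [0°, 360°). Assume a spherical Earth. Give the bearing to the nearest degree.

Δλ = 28.7365 − 116.2614 = -87.5249°.
θ = atan2( sin Δλ · cos φ₂ , cos φ₁ · sin φ₂ − sin φ₁ · cos φ₂ · cos Δλ )
  = atan2(-0.71425, -0.67805) = -133.511° → normalised to [0°, 360°): 226.489°.

226°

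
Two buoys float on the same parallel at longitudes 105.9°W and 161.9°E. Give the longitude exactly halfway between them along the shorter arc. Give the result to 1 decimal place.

152.0°W

Signed shortest Δλ from -105.9° to +161.9° is -92.2°.
Midpoint longitude = -105.9° + (-92.2°)/2 = -105.9° − 46.1° = -152.0°.
(The naïve average (-105.9 + +161.9)/2 = 28.0° is on the wrong side of the globe.)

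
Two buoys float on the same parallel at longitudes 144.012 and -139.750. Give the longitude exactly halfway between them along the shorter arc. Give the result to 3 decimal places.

Signed shortest Δλ from +144.012° to -139.750° is +76.238°.
Midpoint longitude = +144.012° + (+76.238°)/2 = +144.012° + 38.119° = +182.131°.
Normalise into (−180°, 180°]: -177.869°.
(The naïve average (+144.012 + -139.750)/2 = 2.131° is on the wrong side of the globe.)

-177.869°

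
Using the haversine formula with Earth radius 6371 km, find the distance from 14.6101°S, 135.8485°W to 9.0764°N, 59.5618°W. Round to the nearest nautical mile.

4757 nmi

Δλ = -59.5618 − -135.8485 = 76.2867°.
Δφ = 9.0764 − -14.6101 = 23.6865°.
a = sin²(Δφ/2) + cos φ₁ · cos φ₂ · sin²(Δλ/2) = 0.406633.
c = 2·atan2(√a, √(1−a)) = 1.38296 rad → d = 6371·c ≈ 8810.83 km ≈ 4757.47 nmi.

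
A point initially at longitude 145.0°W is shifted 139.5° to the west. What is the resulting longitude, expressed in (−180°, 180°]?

75.5°E

Start at -145.0°; shift −139.5° → -284.5°.
-284.5° lies outside (−180°, 180°]; add 360° → +75.5°.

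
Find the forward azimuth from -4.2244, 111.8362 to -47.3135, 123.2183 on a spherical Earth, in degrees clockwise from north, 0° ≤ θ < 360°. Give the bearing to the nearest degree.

169°

Δλ = 123.2183 − 111.8362 = 11.3821°.
θ = atan2( sin Δλ · cos φ₂ , cos φ₁ · sin φ₂ − sin φ₁ · cos φ₂ · cos Δλ )
  = atan2(0.13380, -0.68412) = 168.934° → normalised to [0°, 360°): 168.934°.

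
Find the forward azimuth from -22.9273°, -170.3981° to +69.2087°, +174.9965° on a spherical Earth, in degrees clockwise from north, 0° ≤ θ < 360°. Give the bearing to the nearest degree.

355°

Δλ = 174.9965 − -170.3981 = 345.3946°; wrapped into (−180°, 180°]: -14.6054°.
θ = atan2( sin Δλ · cos φ₂ , cos φ₁ · sin φ₂ − sin φ₁ · cos φ₂ · cos Δλ )
  = atan2(-0.08951, 0.99484) = -5.141° → normalised to [0°, 360°): 354.859°.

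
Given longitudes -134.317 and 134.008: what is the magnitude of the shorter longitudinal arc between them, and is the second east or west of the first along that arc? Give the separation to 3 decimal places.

Raw difference: 134.008 − -134.317 = 268.325°.
Normalise into (−180°, 180°]: 268.325° − 360° = -91.675°.
Negative ⇒ the second point lies to the west; separation 91.675°.

91.675° west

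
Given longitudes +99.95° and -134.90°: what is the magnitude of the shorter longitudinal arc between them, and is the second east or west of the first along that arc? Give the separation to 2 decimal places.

Raw difference: -134.90 − 99.95 = -234.85°.
Normalise into (−180°, 180°]: -234.85° + 360° = 125.15°.
Positive ⇒ the second point lies to the east; separation 125.15°.

125.15° east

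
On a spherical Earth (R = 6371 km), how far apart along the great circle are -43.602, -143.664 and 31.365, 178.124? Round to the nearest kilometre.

9197 km

Δλ = 178.124 − -143.664 = 321.788°; wrapped into (−180°, 180°]: -38.212°.
Δφ = 31.365 − -43.602 = 74.967°.
a = sin²(Δφ/2) + cos φ₁ · cos φ₂ · sin²(Δλ/2) = 0.436558.
c = 2·atan2(√a, √(1−a)) = 1.44357 rad → d = 6371·c ≈ 9196.98 km.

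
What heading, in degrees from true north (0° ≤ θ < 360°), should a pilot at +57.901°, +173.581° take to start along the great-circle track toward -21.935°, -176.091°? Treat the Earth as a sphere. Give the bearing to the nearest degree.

Δλ = -176.091 − 173.581 = -349.672°; wrapped into (−180°, 180°]: 10.328°.
θ = atan2( sin Δλ · cos φ₂ , cos φ₁ · sin φ₂ − sin φ₁ · cos φ₂ · cos Δλ )
  = atan2(0.16630, -0.97157) = 170.287° → normalised to [0°, 360°): 170.287°.

170°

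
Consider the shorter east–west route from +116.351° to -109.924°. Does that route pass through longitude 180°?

Naïve |-109.924 − 116.351| = 226.275° > 180°, so the shorter arc goes the other way round — across 180°.
Signed shortest Δλ = ((-109.924 − 116.351 + 180) mod 360) − 180 = 133.725°.
Going east by 133.725° from +116.351° passes through 180° before reaching -109.924°.

Yes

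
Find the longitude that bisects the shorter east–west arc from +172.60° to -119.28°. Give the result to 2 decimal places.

Signed shortest Δλ from +172.60° to -119.28° is +68.12°.
Midpoint longitude = +172.60° + (+68.12°)/2 = +172.60° + 34.06° = +206.66°.
Normalise into (−180°, 180°]: -153.34°.
(The naïve average (+172.60 + -119.28)/2 = 26.66° is on the wrong side of the globe.)

-153.34°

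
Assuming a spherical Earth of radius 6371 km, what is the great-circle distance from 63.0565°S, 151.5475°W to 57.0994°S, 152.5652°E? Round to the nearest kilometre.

Δλ = 152.5652 − -151.5475 = 304.1127°; wrapped into (−180°, 180°]: -55.8873°.
Δφ = -57.0994 − -63.0565 = 5.9571°.
a = sin²(Δφ/2) + cos φ₁ · cos φ₂ · sin²(Δλ/2) = 0.056746.
c = 2·atan2(√a, √(1−a)) = 0.48105 rad → d = 6371·c ≈ 3064.79 km.

3065 km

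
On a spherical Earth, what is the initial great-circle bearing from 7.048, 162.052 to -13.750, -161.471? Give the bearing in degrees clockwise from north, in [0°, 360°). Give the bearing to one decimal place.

119.9°

Δλ = -161.471 − 162.052 = -323.523°; wrapped into (−180°, 180°]: 36.477°.
θ = atan2( sin Δλ · cos φ₂ , cos φ₁ · sin φ₂ − sin φ₁ · cos φ₂ · cos Δλ )
  = atan2(0.57746, -0.33173) = 119.875° → normalised to [0°, 360°): 119.875°.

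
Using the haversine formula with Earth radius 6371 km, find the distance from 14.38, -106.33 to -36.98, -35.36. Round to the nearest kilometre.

9351 km

Δλ = -35.36 − -106.33 = 70.97°.
Δφ = -36.98 − 14.38 = -51.36°.
a = sin²(Δφ/2) + cos φ₁ · cos φ₂ · sin²(Δλ/2) = 0.448540.
c = 2·atan2(√a, √(1−a)) = 1.46769 rad → d = 6371·c ≈ 9350.67 km.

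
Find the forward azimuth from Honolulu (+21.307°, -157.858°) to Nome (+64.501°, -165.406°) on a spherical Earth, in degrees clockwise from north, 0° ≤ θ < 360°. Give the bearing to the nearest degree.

Δλ = -165.406 − -157.858 = -7.548°.
θ = atan2( sin Δλ · cos φ₂ , cos φ₁ · sin φ₂ − sin φ₁ · cos φ₂ · cos Δλ )
  = atan2(-0.05655, 0.68583) = -4.714° → normalised to [0°, 360°): 355.286°.

355°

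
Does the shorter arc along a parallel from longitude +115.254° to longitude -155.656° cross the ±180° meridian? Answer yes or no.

Naïve |-155.656 − 115.254| = 270.91° > 180°, so the shorter arc goes the other way round — across 180°.
Signed shortest Δλ = ((-155.656 − 115.254 + 180) mod 360) − 180 = 89.09°.
Going east by 89.09° from +115.254° passes through 180° before reaching -155.656°.

Yes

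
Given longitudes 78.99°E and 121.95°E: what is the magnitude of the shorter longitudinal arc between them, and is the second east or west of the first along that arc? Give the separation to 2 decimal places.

42.96° east

Raw difference: 121.95 − 78.99 = 42.96°.
Normalise into (−180°, 180°]: 42.96° stays 42.96°.
Positive ⇒ the second point lies to the east; separation 42.96°.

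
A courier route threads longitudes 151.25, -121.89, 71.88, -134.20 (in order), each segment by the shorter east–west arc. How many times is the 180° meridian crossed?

Leg 1: +151.25° → -121.89°, shortest Δλ = 86.86° (east) — crosses 180°.
Leg 2: -121.89° → +71.88°, shortest Δλ = -166.23° (west) — crosses 180°.
Leg 3: +71.88° → -134.20°, shortest Δλ = 153.92° (east) — crosses 180°.
Total crossings: 3.

3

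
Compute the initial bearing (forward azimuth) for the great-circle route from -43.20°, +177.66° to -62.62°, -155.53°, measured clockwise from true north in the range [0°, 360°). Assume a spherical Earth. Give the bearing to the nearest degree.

Δλ = -155.53 − 177.66 = -333.19°; wrapped into (−180°, 180°]: 26.81°.
θ = atan2( sin Δλ · cos φ₂ , cos φ₁ · sin φ₂ − sin φ₁ · cos φ₂ · cos Δλ )
  = atan2(0.20743, -0.36633) = 150.480° → normalised to [0°, 360°): 150.480°.

150°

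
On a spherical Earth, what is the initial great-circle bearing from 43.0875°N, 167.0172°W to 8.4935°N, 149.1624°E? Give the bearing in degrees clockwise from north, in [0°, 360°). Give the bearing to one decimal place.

Δλ = 149.1624 − -167.0172 = 316.1796°; wrapped into (−180°, 180°]: -43.8204°.
θ = atan2( sin Δλ · cos φ₂ , cos φ₁ · sin φ₂ − sin φ₁ · cos φ₂ · cos Δλ )
  = atan2(-0.68481, -0.37961) = -119.001° → normalised to [0°, 360°): 240.999°.

241.0°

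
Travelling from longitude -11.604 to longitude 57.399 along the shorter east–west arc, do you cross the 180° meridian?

No

Signed shortest Δλ = ((57.399 − -11.604 + 180) mod 360) − 180 = 69.003°.
Going east by 69.003° from -11.604° reaches +57.399° without touching 180°.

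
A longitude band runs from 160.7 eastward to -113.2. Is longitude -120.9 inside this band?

Band width going east from +160.7° to -113.2°: ((-113.2 − 160.7) mod 360) = 86.1°.
Offset of -120.9° east of the west edge: ((-120.9 − 160.7) mod 360) = 78.4°.
78.4° ≤ 86.1° ⇒ inside.

Yes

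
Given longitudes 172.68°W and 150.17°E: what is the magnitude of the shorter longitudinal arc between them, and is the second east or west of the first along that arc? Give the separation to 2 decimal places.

Raw difference: 150.17 − -172.68 = 322.85°.
Normalise into (−180°, 180°]: 322.85° − 360° = -37.15°.
Negative ⇒ the second point lies to the west; separation 37.15°.

37.15° west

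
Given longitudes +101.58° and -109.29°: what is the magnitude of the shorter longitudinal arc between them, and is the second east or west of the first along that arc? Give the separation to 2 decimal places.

149.13° east

Raw difference: -109.29 − 101.58 = -210.87°.
Normalise into (−180°, 180°]: -210.87° + 360° = 149.13°.
Positive ⇒ the second point lies to the east; separation 149.13°.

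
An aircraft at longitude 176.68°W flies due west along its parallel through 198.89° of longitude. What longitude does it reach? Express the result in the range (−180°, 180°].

15.57°W

Start at -176.68°; shift −198.89° → -375.57°.
-375.57° lies outside (−180°, 180°]; add 360° → -15.57°.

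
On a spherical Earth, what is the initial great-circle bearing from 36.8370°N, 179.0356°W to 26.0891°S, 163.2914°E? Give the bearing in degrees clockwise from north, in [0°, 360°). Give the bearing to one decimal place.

197.5°

Δλ = 163.2914 − -179.0356 = 342.3270°; wrapped into (−180°, 180°]: -17.6730°.
θ = atan2( sin Δλ · cos φ₂ , cos φ₁ · sin φ₂ − sin φ₁ · cos φ₂ · cos Δλ )
  = atan2(-0.27265, -0.86501) = -162.505° → normalised to [0°, 360°): 197.495°.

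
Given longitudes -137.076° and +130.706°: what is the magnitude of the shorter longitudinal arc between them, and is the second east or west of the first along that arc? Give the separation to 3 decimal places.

Raw difference: 130.706 − -137.076 = 267.782°.
Normalise into (−180°, 180°]: 267.782° − 360° = -92.218°.
Negative ⇒ the second point lies to the west; separation 92.218°.

92.218° west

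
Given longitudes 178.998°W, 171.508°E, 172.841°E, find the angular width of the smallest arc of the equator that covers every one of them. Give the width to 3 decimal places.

Sort the longitudes: -178.998°, +171.508°, +172.841°.
Eastward gaps between consecutive values (wrapping around): 350.506°, 1.333°, 8.161°.
Largest gap = 350.506° ⇒ minimal covering band is its complement: 360° − 350.506° = 9.494°.
Band runs from +171.508° eastward to -178.998°, crossing the antimeridian.

9.494°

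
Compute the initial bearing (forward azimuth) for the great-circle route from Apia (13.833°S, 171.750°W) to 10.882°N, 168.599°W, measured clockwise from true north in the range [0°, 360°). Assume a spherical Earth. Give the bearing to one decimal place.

Δλ = -168.599 − -171.750 = 3.151°.
θ = atan2( sin Δλ · cos φ₂ , cos φ₁ · sin φ₂ − sin φ₁ · cos φ₂ · cos Δλ )
  = atan2(0.05398, 0.41775) = 7.363° → normalised to [0°, 360°): 7.363°.

7.4°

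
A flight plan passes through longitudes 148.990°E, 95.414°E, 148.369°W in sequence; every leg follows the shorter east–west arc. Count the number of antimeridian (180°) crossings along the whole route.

1

Leg 1: +148.990° → +95.414°, shortest Δλ = -53.576° (west) — does not cross 180°.
Leg 2: +95.414° → -148.369°, shortest Δλ = 116.217° (east) — crosses 180°.
Total crossings: 1.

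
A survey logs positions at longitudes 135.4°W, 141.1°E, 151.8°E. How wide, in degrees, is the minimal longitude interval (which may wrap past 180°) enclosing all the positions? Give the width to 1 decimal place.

Sort the longitudes: -135.4°, +141.1°, +151.8°.
Eastward gaps between consecutive values (wrapping around): 276.5°, 10.7°, 72.8°.
Largest gap = 276.5° ⇒ minimal covering band is its complement: 360° − 276.5° = 83.5°.
Band runs from +141.1° eastward to -135.4°, crossing the antimeridian.

83.5°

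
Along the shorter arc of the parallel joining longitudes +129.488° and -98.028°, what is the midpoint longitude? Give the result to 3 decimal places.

-164.270°

Signed shortest Δλ from +129.488° to -98.028° is +132.484°.
Midpoint longitude = +129.488° + (+132.484°)/2 = +129.488° + 66.242° = +195.730°.
Normalise into (−180°, 180°]: -164.270°.
(The naïve average (+129.488 + -98.028)/2 = 15.73° is on the wrong side of the globe.)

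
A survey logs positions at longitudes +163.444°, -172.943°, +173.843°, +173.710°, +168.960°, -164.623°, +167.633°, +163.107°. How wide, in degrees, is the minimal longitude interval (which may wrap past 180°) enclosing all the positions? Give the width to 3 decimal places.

32.270°

Sort the longitudes: -172.943°, -164.623°, +163.107°, +163.444°, +167.633°, +168.960°, +173.710°, +173.843°.
Eastward gaps between consecutive values (wrapping around): 8.320°, 327.730°, 0.337°, 4.189°, 1.327°, 4.750°, 0.133°, 13.214°.
Largest gap = 327.730° ⇒ minimal covering band is its complement: 360° − 327.730° = 32.270°.
Band runs from +163.107° eastward to -164.623°, crossing the antimeridian.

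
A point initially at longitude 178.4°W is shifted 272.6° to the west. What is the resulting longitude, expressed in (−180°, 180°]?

91.0°W

Start at -178.4°; shift −272.6° → -451.0°.
-451.0° lies outside (−180°, 180°]; add 360° → -91.0°.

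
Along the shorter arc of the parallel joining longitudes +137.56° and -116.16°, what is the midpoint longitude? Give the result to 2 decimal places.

-169.30°

Signed shortest Δλ from +137.56° to -116.16° is +106.28°.
Midpoint longitude = +137.56° + (+106.28°)/2 = +137.56° + 53.14° = +190.70°.
Normalise into (−180°, 180°]: -169.30°.
(The naïve average (+137.56 + -116.16)/2 = 10.7° is on the wrong side of the globe.)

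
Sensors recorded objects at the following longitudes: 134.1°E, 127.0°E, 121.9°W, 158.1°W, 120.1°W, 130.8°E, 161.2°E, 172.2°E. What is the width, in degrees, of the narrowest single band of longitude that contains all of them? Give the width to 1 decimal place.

Sort the longitudes: -158.1°, -121.9°, -120.1°, +127.0°, +130.8°, +134.1°, +161.2°, +172.2°.
Eastward gaps between consecutive values (wrapping around): 36.2°, 1.8°, 247.1°, 3.8°, 3.3°, 27.1°, 11.0°, 29.7°.
Largest gap = 247.1° ⇒ minimal covering band is its complement: 360° − 247.1° = 112.9°.
Band runs from +127.0° eastward to -120.1°, crossing the antimeridian.

112.9°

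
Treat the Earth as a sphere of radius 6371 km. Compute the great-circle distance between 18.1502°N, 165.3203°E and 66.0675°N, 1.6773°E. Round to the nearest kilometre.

Δλ = 1.6773 − 165.3203 = -163.6430°.
Δφ = 66.0675 − 18.1502 = 47.9173°.
a = sin²(Δφ/2) + cos φ₁ · cos φ₂ · sin²(Δλ/2) = 0.542574.
c = 2·atan2(√a, √(1−a)) = 1.65605 rad → d = 6371·c ≈ 10550.67 km.

10551 km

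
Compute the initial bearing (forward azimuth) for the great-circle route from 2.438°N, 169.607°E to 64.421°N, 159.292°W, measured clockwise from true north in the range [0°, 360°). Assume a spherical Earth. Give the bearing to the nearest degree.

14°

Δλ = -159.292 − 169.607 = -328.899°; wrapped into (−180°, 180°]: 31.101°.
θ = atan2( sin Δλ · cos φ₂ , cos φ₁ · sin φ₂ − sin φ₁ · cos φ₂ · cos Δλ )
  = atan2(0.22302, 0.88545) = 14.137° → normalised to [0°, 360°): 14.137°.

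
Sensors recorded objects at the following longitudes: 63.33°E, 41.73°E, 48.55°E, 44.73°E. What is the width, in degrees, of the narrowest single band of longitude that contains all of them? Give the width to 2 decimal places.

21.60°

Sort the longitudes: +41.73°, +44.73°, +48.55°, +63.33°.
Eastward gaps between consecutive values (wrapping around): 3.00°, 3.82°, 14.78°, 338.40°.
Largest gap = 338.40° ⇒ minimal covering band is its complement: 360° − 338.40° = 21.60°.
Band runs from +41.73° eastward to +63.33°.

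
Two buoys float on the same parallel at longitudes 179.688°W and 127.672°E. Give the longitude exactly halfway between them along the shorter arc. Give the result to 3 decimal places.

153.992°E

Signed shortest Δλ from -179.688° to +127.672° is -52.640°.
Midpoint longitude = -179.688° + (-52.640°)/2 = -179.688° − 26.320° = -206.008°.
Normalise into (−180°, 180°]: +153.992°.
(The naïve average (-179.688 + +127.672)/2 = -26.008° is on the wrong side of the globe.)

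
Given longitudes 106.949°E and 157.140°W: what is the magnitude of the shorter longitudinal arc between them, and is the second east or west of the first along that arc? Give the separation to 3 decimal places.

Raw difference: -157.140 − 106.949 = -264.089°.
Normalise into (−180°, 180°]: -264.089° + 360° = 95.911°.
Positive ⇒ the second point lies to the east; separation 95.911°.

95.911° east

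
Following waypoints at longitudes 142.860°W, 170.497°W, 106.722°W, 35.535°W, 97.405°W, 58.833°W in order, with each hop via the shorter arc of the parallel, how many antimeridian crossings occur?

0

Leg 1: -142.860° → -170.497°, shortest Δλ = -27.637° (west) — does not cross 180°.
Leg 2: -170.497° → -106.722°, shortest Δλ = 63.775° (east) — does not cross 180°.
Leg 3: -106.722° → -35.535°, shortest Δλ = 71.187° (east) — does not cross 180°.
Leg 4: -35.535° → -97.405°, shortest Δλ = -61.87° (west) — does not cross 180°.
Leg 5: -97.405° → -58.833°, shortest Δλ = 38.572° (east) — does not cross 180°.
Total crossings: 0.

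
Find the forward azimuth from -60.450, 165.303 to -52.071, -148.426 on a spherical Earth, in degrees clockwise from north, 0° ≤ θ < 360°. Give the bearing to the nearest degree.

92°

Δλ = -148.426 − 165.303 = -313.729°; wrapped into (−180°, 180°]: 46.271°.
θ = atan2( sin Δλ · cos φ₂ , cos φ₁ · sin φ₂ − sin φ₁ · cos φ₂ · cos Δλ )
  = atan2(0.44418, -0.01938) = 92.498° → normalised to [0°, 360°): 92.498°.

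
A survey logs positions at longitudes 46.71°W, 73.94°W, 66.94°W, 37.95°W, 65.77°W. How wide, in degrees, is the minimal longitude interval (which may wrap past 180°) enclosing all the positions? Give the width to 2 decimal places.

Sort the longitudes: -73.94°, -66.94°, -65.77°, -46.71°, -37.95°.
Eastward gaps between consecutive values (wrapping around): 7.00°, 1.17°, 19.06°, 8.76°, 324.01°.
Largest gap = 324.01° ⇒ minimal covering band is its complement: 360° − 324.01° = 35.99°.
Band runs from -73.94° eastward to -37.95°.

35.99°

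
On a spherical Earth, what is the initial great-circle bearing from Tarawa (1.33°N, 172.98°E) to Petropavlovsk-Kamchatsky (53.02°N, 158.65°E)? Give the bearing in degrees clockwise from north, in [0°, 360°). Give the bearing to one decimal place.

349.3°

Δλ = 158.65 − 172.98 = -14.33°.
θ = atan2( sin Δλ · cos φ₂ , cos φ₁ · sin φ₂ − sin φ₁ · cos φ₂ · cos Δλ )
  = atan2(-0.14888, 0.78510) = -10.738° → normalised to [0°, 360°): 349.262°.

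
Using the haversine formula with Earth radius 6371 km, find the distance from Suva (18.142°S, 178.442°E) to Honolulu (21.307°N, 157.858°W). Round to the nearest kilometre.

Δλ = -157.858 − 178.442 = -336.300°; wrapped into (−180°, 180°]: 23.700°.
Δφ = 21.307 − -18.142 = 39.449°.
a = sin²(Δφ/2) + cos φ₁ · cos φ₂ · sin²(Δλ/2) = 0.151238.
c = 2·atan2(√a, √(1−a)) = 0.79886 rad → d = 6371·c ≈ 5089.54 km.

5090 km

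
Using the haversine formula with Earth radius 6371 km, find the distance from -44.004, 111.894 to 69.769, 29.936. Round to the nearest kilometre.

Δλ = 29.936 − 111.894 = -81.958°.
Δφ = 69.769 − -44.004 = 113.773°.
a = sin²(Δφ/2) + cos φ₁ · cos φ₂ · sin²(Δλ/2) = 0.808526.
c = 2·atan2(√a, √(1−a)) = 2.23579 rad → d = 6371·c ≈ 14244.20 km.

14244 km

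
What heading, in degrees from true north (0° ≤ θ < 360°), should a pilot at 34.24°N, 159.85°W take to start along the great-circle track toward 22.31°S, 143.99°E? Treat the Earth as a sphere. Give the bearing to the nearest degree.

Δλ = 143.99 − -159.85 = 303.84°; wrapped into (−180°, 180°]: -56.16°.
θ = atan2( sin Δλ · cos φ₂ , cos φ₁ · sin φ₂ − sin φ₁ · cos φ₂ · cos Δλ )
  = atan2(-0.76842, -0.60370) = -128.155° → normalised to [0°, 360°): 231.845°.

232°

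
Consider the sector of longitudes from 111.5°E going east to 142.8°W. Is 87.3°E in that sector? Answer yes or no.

No

Band width going east from +111.5° to -142.8°: ((-142.8 − 111.5) mod 360) = 105.7°.
Offset of +87.3° east of the west edge: ((87.3 − 111.5) mod 360) = 335.8°.
335.8° > 105.7° ⇒ outside.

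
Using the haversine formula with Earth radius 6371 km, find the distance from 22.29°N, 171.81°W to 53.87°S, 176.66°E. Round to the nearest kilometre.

8541 km

Δλ = 176.66 − -171.81 = 348.47°; wrapped into (−180°, 180°]: -11.53°.
Δφ = -53.87 − 22.29 = -76.16°.
a = sin²(Δφ/2) + cos φ₁ · cos φ₂ · sin²(Δλ/2) = 0.385899.
c = 2·atan2(√a, √(1−a)) = 1.34057 rad → d = 6371·c ≈ 8540.74 km.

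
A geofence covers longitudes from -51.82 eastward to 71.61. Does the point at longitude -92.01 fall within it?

Band width going east from -51.82° to +71.61°: ((71.61 − -51.82) mod 360) = 123.43°.
Offset of -92.01° east of the west edge: ((-92.01 − -51.82) mod 360) = 319.81°.
319.81° > 123.43° ⇒ outside.

No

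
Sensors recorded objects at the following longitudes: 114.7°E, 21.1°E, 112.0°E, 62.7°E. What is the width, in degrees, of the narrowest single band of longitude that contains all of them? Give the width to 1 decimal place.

Sort the longitudes: +21.1°, +62.7°, +112.0°, +114.7°.
Eastward gaps between consecutive values (wrapping around): 41.6°, 49.3°, 2.7°, 266.4°.
Largest gap = 266.4° ⇒ minimal covering band is its complement: 360° − 266.4° = 93.6°.
Band runs from +21.1° eastward to +114.7°.

93.6°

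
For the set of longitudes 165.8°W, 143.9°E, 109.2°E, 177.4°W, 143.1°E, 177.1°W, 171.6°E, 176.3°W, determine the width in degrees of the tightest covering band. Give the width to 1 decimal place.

Sort the longitudes: -177.4°, -177.1°, -176.3°, -165.8°, +109.2°, +143.1°, +143.9°, +171.6°.
Eastward gaps between consecutive values (wrapping around): 0.3°, 0.8°, 10.5°, 275.0°, 33.9°, 0.8°, 27.7°, 11.0°.
Largest gap = 275.0° ⇒ minimal covering band is its complement: 360° − 275.0° = 85.0°.
Band runs from +109.2° eastward to -165.8°, crossing the antimeridian.

85.0°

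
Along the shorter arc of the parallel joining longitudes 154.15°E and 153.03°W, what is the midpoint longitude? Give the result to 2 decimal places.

Signed shortest Δλ from +154.15° to -153.03° is +52.82°.
Midpoint longitude = +154.15° + (+52.82°)/2 = +154.15° + 26.41° = +180.56°.
Normalise into (−180°, 180°]: -179.44°.
(The naïve average (+154.15 + -153.03)/2 = 0.56° is on the wrong side of the globe.)

179.44°W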